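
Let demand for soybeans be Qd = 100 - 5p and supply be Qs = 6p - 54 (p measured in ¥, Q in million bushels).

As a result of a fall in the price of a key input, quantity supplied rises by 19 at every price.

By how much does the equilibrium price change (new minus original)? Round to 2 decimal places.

-1.73

Solve the original market: 100 - 5p = 6p - 54, hence p = 14 and Q = 30.
With the change applied: demand Qd = 100 - 5p, supply Qs = 6p - 35.
Equate the new curves: 100 - 5p = 6p - 35, giving 135 = 11p, p = 135/11 ≈ 12.2727, Q = 425/11 ≈ 38.6364.
Δp = 12.2727 − 14 = -1.73.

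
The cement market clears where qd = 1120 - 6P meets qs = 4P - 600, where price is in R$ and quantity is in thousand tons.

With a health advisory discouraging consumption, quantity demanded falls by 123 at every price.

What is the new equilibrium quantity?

Before the shock: 1120 - 6P = 4P - 600 ⇒ 1720 = 10P ⇒ P = 172, q = 88.
The new curves are qd = 997 - 6P (demand) and qs = 4P - 600 (supply).
New equilibrium: 997 - 6P = 4P - 600 ⇒ 1597 = 10P ⇒ P = 159.7, q = 38.8.

38.8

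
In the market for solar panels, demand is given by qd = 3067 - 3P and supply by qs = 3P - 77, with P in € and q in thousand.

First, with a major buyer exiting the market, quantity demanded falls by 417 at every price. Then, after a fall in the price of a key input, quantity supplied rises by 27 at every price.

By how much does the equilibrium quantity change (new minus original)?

-195

Initially, 3067 - 3P = 3P - 77, so 3144 = 6P and P = 524, q = 1495.
With the change applied: demand qd = 2650 - 3P, supply qs = 3P - 50.
New equilibrium: 2650 - 3P = 3P - 50 ⇒ 2700 = 6P ⇒ P = 450, q = 1300.
Δq = 1300 − 1495 = -195.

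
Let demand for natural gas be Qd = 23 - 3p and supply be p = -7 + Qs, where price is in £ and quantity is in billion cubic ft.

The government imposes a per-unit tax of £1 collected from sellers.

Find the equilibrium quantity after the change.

Initially, 23 - 3p = p + 7, so 16 = 4p and p = 4, Q = 11.
Since sellers keep the price net of the tax, the effective supply curve becomes Qs = p + 6.
Setting them equal: 23 - 3p = p + 6 → 17 = 4p, so p = 4.25 and Q = 10.25.

10.25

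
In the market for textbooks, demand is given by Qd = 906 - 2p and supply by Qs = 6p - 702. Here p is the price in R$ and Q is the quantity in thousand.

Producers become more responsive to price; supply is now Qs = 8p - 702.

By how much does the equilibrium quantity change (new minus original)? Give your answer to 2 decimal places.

+80.40

Initially, 906 - 2p = 6p - 702, so 1608 = 8p and p = 201, Q = 504.
With the change applied: demand Qd = 906 - 2p, supply Qs = 8p - 702.
Clearing the new market: 906 - 2p = 8p - 702, so p = 160.8 and Q = 584.4.
ΔQ = 584.4 − 504 = +80.40.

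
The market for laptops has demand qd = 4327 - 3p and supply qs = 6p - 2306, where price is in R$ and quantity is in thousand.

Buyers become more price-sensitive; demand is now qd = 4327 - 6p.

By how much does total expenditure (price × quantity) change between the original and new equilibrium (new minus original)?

Solve the original market: 4327 - 3p = 6p - 2306, hence p = 737 and q = 2116.
The new curves are qd = 4327 - 6p (demand) and qs = 6p - 2306 (supply).
Equate the new curves: 4327 - 6p = 6p - 2306, giving 6633 = 12p, p = 552.75, q = 1010.5.
Expenditure moves from 737×2116 = 1559492 to 552.75×1010.5 = 558553.875; change = -1000938.125.

-1000938.125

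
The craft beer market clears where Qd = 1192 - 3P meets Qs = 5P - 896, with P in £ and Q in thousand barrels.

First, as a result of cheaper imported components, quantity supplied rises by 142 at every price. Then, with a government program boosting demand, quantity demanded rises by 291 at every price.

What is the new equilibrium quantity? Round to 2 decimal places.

644.13

Original equilibrium: 1192 - 3P = 5P - 896 gives 2088 = 8P, so P = 261 and Q = 409.
With the change applied: demand Qd = 1483 - 3P, supply Qs = 5P - 754.
Setting them equal: 1483 - 3P = 5P - 754 → 2237 = 8P, so P = 279.625 and Q = 644.125.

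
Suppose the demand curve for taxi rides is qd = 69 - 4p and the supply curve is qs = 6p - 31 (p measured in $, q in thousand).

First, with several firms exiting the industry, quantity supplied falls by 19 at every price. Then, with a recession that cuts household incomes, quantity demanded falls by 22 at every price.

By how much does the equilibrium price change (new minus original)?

-0.3

Before the shock: 69 - 4p = 6p - 31 ⇒ 100 = 10p ⇒ p = 10, q = 29.
The shock moves the curves to qd = 47 - 4p and qs = 6p - 50.
Equate the new curves: 47 - 4p = 6p - 50, giving 97 = 10p, p = 9.7, q = 8.2.
Δp = 9.7 − 10 = -0.3.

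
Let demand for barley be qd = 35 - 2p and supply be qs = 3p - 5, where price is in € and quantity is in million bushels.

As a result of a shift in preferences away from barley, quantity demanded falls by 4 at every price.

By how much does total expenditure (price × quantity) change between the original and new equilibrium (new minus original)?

-32.48

Solve the original market: 35 - 2p = 3p - 5, hence p = 8 and q = 19.
The shock moves the curves to qd = 31 - 2p and qs = 3p - 5.
New equilibrium: 31 - 2p = 3p - 5 ⇒ 36 = 5p ⇒ p = 7.2, q = 16.6.
Expenditure moves from 8×19 = 152 to 7.2×16.6 = 119.52; change = -32.48.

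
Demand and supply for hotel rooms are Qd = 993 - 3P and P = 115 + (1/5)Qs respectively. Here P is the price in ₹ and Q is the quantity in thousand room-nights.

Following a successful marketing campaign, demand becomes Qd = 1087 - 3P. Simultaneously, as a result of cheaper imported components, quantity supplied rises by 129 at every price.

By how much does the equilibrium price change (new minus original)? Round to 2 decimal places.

Initially, 993 - 3P = 5P - 575, so 1568 = 8P and P = 196, Q = 405.
The new curves are Qd = 1087 - 3P (demand) and Qs = 5P - 446 (supply).
Clearing the new market: 1087 - 3P = 5P - 446, so P = 191.625 and Q = 512.125.
ΔP = 191.625 − 196 = -4.38.

-4.38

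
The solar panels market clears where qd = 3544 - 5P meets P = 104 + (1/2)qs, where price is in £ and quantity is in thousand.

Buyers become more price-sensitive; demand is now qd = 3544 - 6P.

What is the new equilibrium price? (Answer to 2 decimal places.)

469.00

Initially, 3544 - 5P = 2P - 208, so 3752 = 7P and P = 536, q = 864.
The shock moves the curves to qd = 3544 - 6P and qs = 2P - 208.
Clearing the new market: 3544 - 6P = 2P - 208, so P = 469 and q = 730.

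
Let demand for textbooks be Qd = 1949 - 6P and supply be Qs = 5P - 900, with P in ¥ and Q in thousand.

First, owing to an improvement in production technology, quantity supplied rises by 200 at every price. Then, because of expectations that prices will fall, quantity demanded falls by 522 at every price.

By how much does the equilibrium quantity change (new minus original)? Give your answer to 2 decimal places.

Solve the original market: 1949 - 6P = 5P - 900, hence P = 259 and Q = 395.
The shock moves the curves to Qd = 1427 - 6P and Qs = 5P - 700.
New equilibrium: 1427 - 6P = 5P - 700 ⇒ 2127 = 11P ⇒ P = 2127/11 ≈ 193.3636, Q = 2935/11 ≈ 266.8182.
ΔQ = 266.8182 − 395 = -128.18.

-128.18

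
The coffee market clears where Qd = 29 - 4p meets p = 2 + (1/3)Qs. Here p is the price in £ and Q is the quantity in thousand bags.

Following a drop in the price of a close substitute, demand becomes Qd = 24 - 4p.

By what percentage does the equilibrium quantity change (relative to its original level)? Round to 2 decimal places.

-23.81

Original equilibrium: 29 - 4p = 3p - 6 gives 35 = 7p, so p = 5 and Q = 9.
With the change applied: demand Qd = 24 - 4p, supply Qs = 3p - 6.
New equilibrium: 24 - 4p = 3p - 6 ⇒ 30 = 7p ⇒ p = 30/7 ≈ 4.2857, Q = 48/7 ≈ 6.8571.
%ΔQ = (6.8571 − 9) / 9 × 100 = -23.81%.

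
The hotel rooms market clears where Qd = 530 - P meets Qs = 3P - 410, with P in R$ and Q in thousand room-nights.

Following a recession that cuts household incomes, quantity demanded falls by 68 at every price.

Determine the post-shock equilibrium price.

Initially, 530 - P = 3P - 410, so 940 = 4P and P = 235, Q = 295.
With the change applied: demand Qd = 462 - P, supply Qs = 3P - 410.
Setting them equal: 462 - P = 3P - 410 → 872 = 4P, so P = 218 and Q = 244.

218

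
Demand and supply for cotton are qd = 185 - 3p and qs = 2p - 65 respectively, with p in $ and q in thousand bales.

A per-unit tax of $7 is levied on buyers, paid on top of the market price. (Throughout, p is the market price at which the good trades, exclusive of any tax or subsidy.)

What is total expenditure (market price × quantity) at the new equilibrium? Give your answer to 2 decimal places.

1218.28

Original equilibrium: 185 - 3p = 2p - 65 gives 250 = 5p, so p = 50 and q = 35.
Since buyers pay the price plus the tax, the effective demand curve becomes qd = 164 - 3p.
New equilibrium: 164 - 3p = 2p - 65 ⇒ 229 = 5p ⇒ p = 45.8, q = 26.6.
New expenditure = 45.8 × 26.6 = 1218.28.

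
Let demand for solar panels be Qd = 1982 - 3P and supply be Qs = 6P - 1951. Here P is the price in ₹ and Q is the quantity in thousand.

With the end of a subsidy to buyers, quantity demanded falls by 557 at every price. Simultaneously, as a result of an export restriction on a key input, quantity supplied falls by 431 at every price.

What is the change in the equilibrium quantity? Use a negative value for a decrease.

Before the shock: 1982 - 3P = 6P - 1951 ⇒ 3933 = 9P ⇒ P = 437, Q = 671.
After the shift, demand is Qd = 1425 - 3P and supply is Qs = 6P - 2382.
Setting them equal: 1425 - 3P = 6P - 2382 → 3807 = 9P, so P = 423 and Q = 156.
ΔQ = 156 − 671 = -515.

-515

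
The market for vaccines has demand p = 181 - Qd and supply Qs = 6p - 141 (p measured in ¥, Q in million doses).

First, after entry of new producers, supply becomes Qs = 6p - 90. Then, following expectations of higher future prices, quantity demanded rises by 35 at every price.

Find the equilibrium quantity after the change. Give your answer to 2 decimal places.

Solve the original market: 181 - p = 6p - 141, hence p = 46 and Q = 135.
After the shift, demand is Qd = 216 - p and supply is Qs = 6p - 90.
Setting them equal: 216 - p = 6p - 90 → 306 = 7p, so p = 306/7 ≈ 43.7143 and Q = 1206/7 ≈ 172.2857.

172.29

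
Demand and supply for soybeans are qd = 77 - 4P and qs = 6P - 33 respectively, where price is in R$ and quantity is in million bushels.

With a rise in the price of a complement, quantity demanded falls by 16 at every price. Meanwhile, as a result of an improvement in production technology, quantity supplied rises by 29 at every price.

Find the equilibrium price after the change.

Initially, 77 - 4P = 6P - 33, so 110 = 10P and P = 11, q = 33.
After the shift, demand is qd = 61 - 4P and supply is qs = 6P - 4.
Clearing the new market: 61 - 4P = 6P - 4, so P = 6.5 and q = 35.

6.5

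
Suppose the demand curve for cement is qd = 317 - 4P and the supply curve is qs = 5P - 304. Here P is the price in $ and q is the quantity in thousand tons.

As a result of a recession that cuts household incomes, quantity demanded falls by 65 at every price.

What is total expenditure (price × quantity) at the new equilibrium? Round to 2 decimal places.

Original equilibrium: 317 - 4P = 5P - 304 gives 621 = 9P, so P = 69 and q = 41.
The shock moves the curves to qd = 252 - 4P and qs = 5P - 304.
New equilibrium: 252 - 4P = 5P - 304 ⇒ 556 = 9P ⇒ P = 556/9 ≈ 61.7778, q = 44/9 ≈ 4.8889.
New expenditure = 61.7778 × 4.8889 = 302.02.

302.02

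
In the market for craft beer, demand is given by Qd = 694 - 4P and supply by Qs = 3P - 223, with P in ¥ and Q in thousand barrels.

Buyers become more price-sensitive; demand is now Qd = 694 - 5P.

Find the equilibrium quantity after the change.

120.875

Solve the original market: 694 - 4P = 3P - 223, hence P = 131 and Q = 170.
The new curves are Qd = 694 - 5P (demand) and Qs = 3P - 223 (supply).
Setting them equal: 694 - 5P = 3P - 223 → 917 = 8P, so P = 114.625 and Q = 120.875.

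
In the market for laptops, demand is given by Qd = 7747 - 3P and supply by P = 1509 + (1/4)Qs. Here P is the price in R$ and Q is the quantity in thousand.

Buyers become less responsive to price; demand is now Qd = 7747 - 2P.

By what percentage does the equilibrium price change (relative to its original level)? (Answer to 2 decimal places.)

Original equilibrium: 7747 - 3P = 4P - 6036 gives 13783 = 7P, so P = 1969 and Q = 1840.
After the shift, demand is Qd = 7747 - 2P and supply is Qs = 4P - 6036.
Equate the new curves: 7747 - 2P = 4P - 6036, giving 13783 = 6P, P = 13783/6 ≈ 2297.1667, Q = 9458/3 ≈ 3152.6667.
%ΔP = (2297.1667 − 1969) / 1969 × 100 = +16.67%.

+16.67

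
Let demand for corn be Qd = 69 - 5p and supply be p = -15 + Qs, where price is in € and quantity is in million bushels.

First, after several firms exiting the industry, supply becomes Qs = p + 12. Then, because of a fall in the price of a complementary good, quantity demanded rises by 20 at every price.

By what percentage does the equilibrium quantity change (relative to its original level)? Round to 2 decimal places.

+3.47

Original equilibrium: 69 - 5p = p + 15 gives 54 = 6p, so p = 9 and Q = 24.
The new curves are Qd = 89 - 5p (demand) and Qs = p + 12 (supply).
Equate the new curves: 89 - 5p = p + 12, giving 77 = 6p, p = 77/6 ≈ 12.8333, Q = 149/6 ≈ 24.8333.
%ΔQ = (24.8333 − 24) / 24 × 100 = +3.47%.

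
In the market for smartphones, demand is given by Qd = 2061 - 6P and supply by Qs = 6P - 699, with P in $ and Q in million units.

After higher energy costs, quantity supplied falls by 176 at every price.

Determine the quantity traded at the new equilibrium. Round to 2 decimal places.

Original equilibrium: 2061 - 6P = 6P - 699 gives 2760 = 12P, so P = 230 and Q = 681.
After the shift, demand is Qd = 2061 - 6P and supply is Qs = 6P - 875.
New equilibrium: 2061 - 6P = 6P - 875 ⇒ 2936 = 12P ⇒ P = 734/3 ≈ 244.6667, Q = 593.

593.00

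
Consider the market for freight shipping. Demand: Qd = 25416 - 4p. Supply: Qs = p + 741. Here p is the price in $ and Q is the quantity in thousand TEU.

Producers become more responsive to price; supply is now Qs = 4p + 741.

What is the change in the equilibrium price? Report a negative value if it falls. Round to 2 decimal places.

-1850.63

Original equilibrium: 25416 - 4p = p + 741 gives 24675 = 5p, so p = 4935 and Q = 5676.
After the shift, demand is Qd = 25416 - 4p and supply is Qs = 4p + 741.
Setting them equal: 25416 - 4p = 4p + 741 → 24675 = 8p, so p = 3084.375 and Q = 13078.5.
Δp = 3084.375 − 4935 = -1850.63.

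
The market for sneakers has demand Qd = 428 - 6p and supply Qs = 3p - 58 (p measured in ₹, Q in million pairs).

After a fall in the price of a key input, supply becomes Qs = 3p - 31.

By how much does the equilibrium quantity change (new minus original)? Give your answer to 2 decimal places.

+18.00

Before the shock: 428 - 6p = 3p - 58 ⇒ 486 = 9p ⇒ p = 54, Q = 104.
With the change applied: demand Qd = 428 - 6p, supply Qs = 3p - 31.
Setting them equal: 428 - 6p = 3p - 31 → 459 = 9p, so p = 51 and Q = 122.
ΔQ = 122 − 104 = +18.00.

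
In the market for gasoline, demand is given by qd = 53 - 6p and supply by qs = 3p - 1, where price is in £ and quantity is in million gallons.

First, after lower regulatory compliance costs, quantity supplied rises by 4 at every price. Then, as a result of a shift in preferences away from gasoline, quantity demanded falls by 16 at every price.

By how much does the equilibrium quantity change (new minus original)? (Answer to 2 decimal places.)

-2.67

Initially, 53 - 6p = 3p - 1, so 54 = 9p and p = 6, q = 17.
The shock moves the curves to qd = 37 - 6p and qs = 3p + 3.
New equilibrium: 37 - 6p = 3p + 3 ⇒ 34 = 9p ⇒ p = 34/9 ≈ 3.7778, q = 43/3 ≈ 14.3333.
Δq = 14.3333 − 17 = -2.67.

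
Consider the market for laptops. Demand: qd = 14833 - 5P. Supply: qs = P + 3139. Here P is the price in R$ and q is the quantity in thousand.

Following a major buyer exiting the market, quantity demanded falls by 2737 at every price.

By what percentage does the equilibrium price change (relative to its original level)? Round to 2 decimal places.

-23.41

Solve the original market: 14833 - 5P = P + 3139, hence P = 1949 and q = 5088.
After the shift, demand is qd = 12096 - 5P and supply is qs = P + 3139.
Setting them equal: 12096 - 5P = P + 3139 → 8957 = 6P, so P = 8957/6 ≈ 1492.8333 and q = 27791/6 ≈ 4631.8333.
%ΔP = (1492.8333 − 1949) / 1949 × 100 = -23.41%.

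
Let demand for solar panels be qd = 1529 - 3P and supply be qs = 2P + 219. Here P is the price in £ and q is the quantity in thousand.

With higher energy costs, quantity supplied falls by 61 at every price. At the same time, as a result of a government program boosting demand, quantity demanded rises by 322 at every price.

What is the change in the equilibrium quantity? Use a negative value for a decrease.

+92.2

Original equilibrium: 1529 - 3P = 2P + 219 gives 1310 = 5P, so P = 262 and q = 743.
After the shift, demand is qd = 1851 - 3P and supply is qs = 2P + 158.
New equilibrium: 1851 - 3P = 2P + 158 ⇒ 1693 = 5P ⇒ P = 338.6, q = 835.2.
Δq = 835.2 − 743 = +92.2.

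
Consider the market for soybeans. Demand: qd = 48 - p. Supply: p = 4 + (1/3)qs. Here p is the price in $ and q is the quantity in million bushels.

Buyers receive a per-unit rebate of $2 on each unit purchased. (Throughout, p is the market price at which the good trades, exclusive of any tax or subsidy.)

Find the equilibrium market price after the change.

15.5

Solve the original market: 48 - p = 3p - 12, hence p = 15 and q = 33.
Since buyers' out-of-pocket price is the market price minus the rebate, the effective demand curve becomes qd = 50 - p.
Clearing the new market: 50 - p = 3p - 12, so p = 15.5 and q = 34.5.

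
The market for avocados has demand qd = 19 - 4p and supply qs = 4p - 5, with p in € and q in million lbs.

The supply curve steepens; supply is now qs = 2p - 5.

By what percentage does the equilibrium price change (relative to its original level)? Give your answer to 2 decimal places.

+33.33

Original equilibrium: 19 - 4p = 4p - 5 gives 24 = 8p, so p = 3 and q = 7.
After the shift, demand is qd = 19 - 4p and supply is qs = 2p - 5.
New equilibrium: 19 - 4p = 2p - 5 ⇒ 24 = 6p ⇒ p = 4, q = 3.
%Δp = (4 − 3) / 3 × 100 = +33.33%.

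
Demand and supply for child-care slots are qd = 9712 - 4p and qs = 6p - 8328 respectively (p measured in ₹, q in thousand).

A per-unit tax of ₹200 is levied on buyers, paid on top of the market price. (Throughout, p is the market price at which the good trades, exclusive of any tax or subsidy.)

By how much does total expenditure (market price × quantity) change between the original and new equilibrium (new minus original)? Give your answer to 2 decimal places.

Original equilibrium: 9712 - 4p = 6p - 8328 gives 18040 = 10p, so p = 1804 and q = 2496.
Since buyers pay the price plus the tax, the effective demand curve becomes qd = 8912 - 4p.
Clearing the new market: 8912 - 4p = 6p - 8328, so p = 1724 and q = 2016.
Expenditure moves from 1804×2496 = 4502784 to 1724×2016 = 3475584; change = -1027200.00.

-1027200.00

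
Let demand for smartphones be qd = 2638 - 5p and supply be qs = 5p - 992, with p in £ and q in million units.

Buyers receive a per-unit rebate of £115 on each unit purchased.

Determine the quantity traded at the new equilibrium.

Solve the original market: 2638 - 5p = 5p - 992, hence p = 363 and q = 823.
Since buyers' out-of-pocket price is the market price minus the rebate, the effective demand curve becomes qd = 3213 - 5p.
Clearing the new market: 3213 - 5p = 5p - 992, so p = 420.5 and q = 1110.5.

1110.5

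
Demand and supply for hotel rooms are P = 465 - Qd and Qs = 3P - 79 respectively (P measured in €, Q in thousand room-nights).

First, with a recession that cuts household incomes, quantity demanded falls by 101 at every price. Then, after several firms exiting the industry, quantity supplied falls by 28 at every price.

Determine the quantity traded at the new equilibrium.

Original equilibrium: 465 - P = 3P - 79 gives 544 = 4P, so P = 136 and Q = 329.
The shock moves the curves to Qd = 364 - P and Qs = 3P - 107.
New equilibrium: 364 - P = 3P - 107 ⇒ 471 = 4P ⇒ P = 117.75, Q = 246.25.

246.25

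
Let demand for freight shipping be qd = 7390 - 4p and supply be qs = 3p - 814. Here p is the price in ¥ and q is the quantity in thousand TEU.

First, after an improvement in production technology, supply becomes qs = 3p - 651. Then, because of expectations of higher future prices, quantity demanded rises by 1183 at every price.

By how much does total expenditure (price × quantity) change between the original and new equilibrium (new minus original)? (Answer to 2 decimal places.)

+1184536.82

Original equilibrium: 7390 - 4p = 3p - 814 gives 8204 = 7p, so p = 1172 and q = 2702.
The new curves are qd = 8573 - 4p (demand) and qs = 3p - 651 (supply).
New equilibrium: 8573 - 4p = 3p - 651 ⇒ 9224 = 7p ⇒ p = 9224/7 ≈ 1317.7143, q = 23115/7 ≈ 3302.1429.
Expenditure moves from 1172×2702 = 3166744 to 1317.7143×3302.1429 = 4351280.8163; change = +1184536.82.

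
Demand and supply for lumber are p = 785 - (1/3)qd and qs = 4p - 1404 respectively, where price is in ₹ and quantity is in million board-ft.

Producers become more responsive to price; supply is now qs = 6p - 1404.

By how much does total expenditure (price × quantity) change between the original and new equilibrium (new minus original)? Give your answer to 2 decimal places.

Solve the original market: 2355 - 3p = 4p - 1404, hence p = 537 and q = 744.
The shock moves the curves to qd = 2355 - 3p and qs = 6p - 1404.
Clearing the new market: 2355 - 3p = 6p - 1404, so p = 1253/3 ≈ 417.6667 and q = 1102.
Expenditure moves from 537×744 = 399528 to 417.6667×1102 = 460268.6667; change = +60740.67.

+60740.67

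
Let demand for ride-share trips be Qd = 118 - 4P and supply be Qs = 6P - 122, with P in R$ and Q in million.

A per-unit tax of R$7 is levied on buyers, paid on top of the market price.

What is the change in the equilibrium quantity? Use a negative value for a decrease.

-16.8

Initially, 118 - 4P = 6P - 122, so 240 = 10P and P = 24, Q = 22.
Since buyers pay the price plus the tax, the effective demand curve becomes Qd = 90 - 4P.
New equilibrium: 90 - 4P = 6P - 122 ⇒ 212 = 10P ⇒ P = 21.2, Q = 5.2.
ΔQ = 5.2 − 22 = -16.8.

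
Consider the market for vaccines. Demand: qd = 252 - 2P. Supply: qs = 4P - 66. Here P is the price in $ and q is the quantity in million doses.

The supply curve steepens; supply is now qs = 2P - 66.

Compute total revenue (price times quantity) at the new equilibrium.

7393.5

Before the shock: 252 - 2P = 4P - 66 ⇒ 318 = 6P ⇒ P = 53, q = 146.
After the shift, demand is qd = 252 - 2P and supply is qs = 2P - 66.
Equate the new curves: 252 - 2P = 2P - 66, giving 318 = 4P, P = 79.5, q = 93.
New expenditure = 79.5 × 93 = 7393.5.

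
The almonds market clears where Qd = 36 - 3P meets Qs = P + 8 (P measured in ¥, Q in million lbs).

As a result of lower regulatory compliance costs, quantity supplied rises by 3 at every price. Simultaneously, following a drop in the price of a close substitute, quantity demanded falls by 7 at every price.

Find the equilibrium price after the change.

4.5

Before the shock: 36 - 3P = P + 8 ⇒ 28 = 4P ⇒ P = 7, Q = 15.
After the shift, demand is Qd = 29 - 3P and supply is Qs = P + 11.
Clearing the new market: 29 - 3P = P + 11, so P = 4.5 and Q = 15.5.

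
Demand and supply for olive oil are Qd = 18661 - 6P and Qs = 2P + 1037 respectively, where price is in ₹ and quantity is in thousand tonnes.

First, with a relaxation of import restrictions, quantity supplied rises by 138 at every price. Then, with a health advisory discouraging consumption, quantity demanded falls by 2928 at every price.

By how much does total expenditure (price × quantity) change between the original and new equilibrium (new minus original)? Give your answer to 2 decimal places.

Before the shock: 18661 - 6P = 2P + 1037 ⇒ 17624 = 8P ⇒ P = 2203, Q = 5443.
With the change applied: demand Qd = 15733 - 6P, supply Qs = 2P + 1175.
Setting them equal: 15733 - 6P = 2P + 1175 → 14558 = 8P, so P = 1819.75 and Q = 4814.5.
Expenditure moves from 2203×5443 = 11990929 to 1819.75×4814.5 = 8761186.375; change = -3229742.63.

-3229742.63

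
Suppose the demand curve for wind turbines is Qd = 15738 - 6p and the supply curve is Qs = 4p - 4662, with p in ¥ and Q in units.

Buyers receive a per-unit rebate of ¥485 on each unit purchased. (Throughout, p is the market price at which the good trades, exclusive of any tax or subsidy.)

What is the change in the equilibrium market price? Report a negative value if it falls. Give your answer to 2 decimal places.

Before the shock: 15738 - 6p = 4p - 4662 ⇒ 20400 = 10p ⇒ p = 2040, Q = 3498.
Since buyers' out-of-pocket price is the market price minus the rebate, the effective demand curve becomes Qd = 18648 - 6p.
Equate the new curves: 18648 - 6p = 4p - 4662, giving 23310 = 10p, p = 2331, Q = 4662.
Δp = 2331 − 2040 = +291.00.

+291.00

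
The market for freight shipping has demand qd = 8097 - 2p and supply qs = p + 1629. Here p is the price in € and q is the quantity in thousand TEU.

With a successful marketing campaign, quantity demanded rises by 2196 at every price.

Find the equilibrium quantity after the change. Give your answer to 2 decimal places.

4517.00

Original equilibrium: 8097 - 2p = p + 1629 gives 6468 = 3p, so p = 2156 and q = 3785.
After the shift, demand is qd = 10293 - 2p and supply is qs = p + 1629.
Clearing the new market: 10293 - 2p = p + 1629, so p = 2888 and q = 4517.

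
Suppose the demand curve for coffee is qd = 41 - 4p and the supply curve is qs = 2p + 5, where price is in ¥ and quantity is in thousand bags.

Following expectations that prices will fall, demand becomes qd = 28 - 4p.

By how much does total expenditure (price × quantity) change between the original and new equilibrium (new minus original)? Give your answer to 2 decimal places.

Before the shock: 41 - 4p = 2p + 5 ⇒ 36 = 6p ⇒ p = 6, q = 17.
The new curves are qd = 28 - 4p (demand) and qs = 2p + 5 (supply).
Setting them equal: 28 - 4p = 2p + 5 → 23 = 6p, so p = 23/6 ≈ 3.8333 and q = 38/3 ≈ 12.6667.
Expenditure moves from 6×17 = 102 to 3.8333×12.6667 = 48.5556; change = -53.44.

-53.44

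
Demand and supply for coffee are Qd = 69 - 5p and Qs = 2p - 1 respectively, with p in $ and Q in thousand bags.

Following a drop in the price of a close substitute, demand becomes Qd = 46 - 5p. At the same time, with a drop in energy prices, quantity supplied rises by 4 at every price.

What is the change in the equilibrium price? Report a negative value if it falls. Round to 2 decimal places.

-3.86

Initially, 69 - 5p = 2p - 1, so 70 = 7p and p = 10, Q = 19.
The new curves are Qd = 46 - 5p (demand) and Qs = 2p + 3 (supply).
Equate the new curves: 46 - 5p = 2p + 3, giving 43 = 7p, p = 43/7 ≈ 6.1429, Q = 107/7 ≈ 15.2857.
Δp = 6.1429 − 10 = -3.86.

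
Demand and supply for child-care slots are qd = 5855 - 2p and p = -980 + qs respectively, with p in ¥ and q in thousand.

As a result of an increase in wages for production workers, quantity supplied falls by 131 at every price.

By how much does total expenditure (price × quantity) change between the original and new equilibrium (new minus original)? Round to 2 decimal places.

Original equilibrium: 5855 - 2p = p + 980 gives 4875 = 3p, so p = 1625 and q = 2605.
After the shift, demand is qd = 5855 - 2p and supply is qs = p + 849.
Clearing the new market: 5855 - 2p = p + 849, so p = 5006/3 ≈ 1668.6667 and q = 7553/3 ≈ 2517.6667.
Expenditure moves from 1625×2605 = 4233125 to 1668.6667×2517.6667 = 4201146.4444; change = -31978.56.

-31978.56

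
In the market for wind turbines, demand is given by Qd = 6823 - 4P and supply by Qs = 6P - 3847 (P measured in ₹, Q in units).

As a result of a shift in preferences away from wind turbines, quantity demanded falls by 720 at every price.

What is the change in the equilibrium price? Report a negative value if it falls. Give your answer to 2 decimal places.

Before the shock: 6823 - 4P = 6P - 3847 ⇒ 10670 = 10P ⇒ P = 1067, Q = 2555.
The new curves are Qd = 6103 - 4P (demand) and Qs = 6P - 3847 (supply).
Equate the new curves: 6103 - 4P = 6P - 3847, giving 9950 = 10P, P = 995, Q = 2123.
ΔP = 995 − 1067 = -72.00.

-72.00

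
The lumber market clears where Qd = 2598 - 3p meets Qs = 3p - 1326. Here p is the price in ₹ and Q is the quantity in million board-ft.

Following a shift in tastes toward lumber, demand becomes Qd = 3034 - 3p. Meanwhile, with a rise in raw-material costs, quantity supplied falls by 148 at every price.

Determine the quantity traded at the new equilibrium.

Original equilibrium: 2598 - 3p = 3p - 1326 gives 3924 = 6p, so p = 654 and Q = 636.
The shock moves the curves to Qd = 3034 - 3p and Qs = 3p - 1474.
New equilibrium: 3034 - 3p = 3p - 1474 ⇒ 4508 = 6p ⇒ p = 2254/3 ≈ 751.3333, Q = 780.

780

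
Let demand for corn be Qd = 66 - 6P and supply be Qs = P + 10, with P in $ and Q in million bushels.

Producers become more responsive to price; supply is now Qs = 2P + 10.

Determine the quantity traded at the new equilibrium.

24

Solve the original market: 66 - 6P = P + 10, hence P = 8 and Q = 18.
After the shift, demand is Qd = 66 - 6P and supply is Qs = 2P + 10.
Equate the new curves: 66 - 6P = 2P + 10, giving 56 = 8P, P = 7, Q = 24.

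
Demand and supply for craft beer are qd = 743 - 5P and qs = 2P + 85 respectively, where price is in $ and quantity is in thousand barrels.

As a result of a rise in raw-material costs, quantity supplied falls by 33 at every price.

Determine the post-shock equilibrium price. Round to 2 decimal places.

Initially, 743 - 5P = 2P + 85, so 658 = 7P and P = 94, q = 273.
After the shift, demand is qd = 743 - 5P and supply is qs = 2P + 52.
Equate the new curves: 743 - 5P = 2P + 52, giving 691 = 7P, P = 691/7 ≈ 98.7143, q = 1746/7 ≈ 249.4286.

98.71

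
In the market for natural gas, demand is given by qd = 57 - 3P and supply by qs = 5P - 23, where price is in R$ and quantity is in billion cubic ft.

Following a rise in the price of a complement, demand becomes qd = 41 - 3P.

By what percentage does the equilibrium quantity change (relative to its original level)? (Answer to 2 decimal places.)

Before the shock: 57 - 3P = 5P - 23 ⇒ 80 = 8P ⇒ P = 10, q = 27.
The new curves are qd = 41 - 3P (demand) and qs = 5P - 23 (supply).
Setting them equal: 41 - 3P = 5P - 23 → 64 = 8P, so P = 8 and q = 17.
%Δq = (17 − 27) / 27 × 100 = -37.04%.

-37.04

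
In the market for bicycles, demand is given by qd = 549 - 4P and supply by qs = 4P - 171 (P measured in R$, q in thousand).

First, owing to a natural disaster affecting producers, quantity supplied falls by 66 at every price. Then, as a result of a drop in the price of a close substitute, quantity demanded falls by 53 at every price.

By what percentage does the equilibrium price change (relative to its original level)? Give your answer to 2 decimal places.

+1.81

Solve the original market: 549 - 4P = 4P - 171, hence P = 90 and q = 189.
The shock moves the curves to qd = 496 - 4P and qs = 4P - 237.
New equilibrium: 496 - 4P = 4P - 237 ⇒ 733 = 8P ⇒ P = 91.625, q = 129.5.
%ΔP = (91.625 − 90) / 90 × 100 = +1.81%.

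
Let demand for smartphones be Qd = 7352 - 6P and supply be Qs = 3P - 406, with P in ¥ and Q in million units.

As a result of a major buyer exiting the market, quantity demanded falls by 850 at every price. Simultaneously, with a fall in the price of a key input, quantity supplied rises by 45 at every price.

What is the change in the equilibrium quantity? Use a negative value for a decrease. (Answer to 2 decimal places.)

-253.33

Original equilibrium: 7352 - 6P = 3P - 406 gives 7758 = 9P, so P = 862 and Q = 2180.
The shock moves the curves to Qd = 6502 - 6P and Qs = 3P - 361.
New equilibrium: 6502 - 6P = 3P - 361 ⇒ 6863 = 9P ⇒ P = 6863/9 ≈ 762.5556, Q = 5780/3 ≈ 1926.6667.
ΔQ = 1926.6667 − 2180 = -253.33.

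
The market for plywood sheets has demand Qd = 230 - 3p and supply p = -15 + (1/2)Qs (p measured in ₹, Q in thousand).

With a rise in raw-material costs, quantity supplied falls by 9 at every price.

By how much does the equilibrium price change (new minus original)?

+1.8

Initially, 230 - 3p = 2p + 30, so 200 = 5p and p = 40, Q = 110.
After the shift, demand is Qd = 230 - 3p and supply is Qs = 2p + 21.
Equate the new curves: 230 - 3p = 2p + 21, giving 209 = 5p, p = 41.8, Q = 104.6.
Δp = 41.8 − 40 = +1.8.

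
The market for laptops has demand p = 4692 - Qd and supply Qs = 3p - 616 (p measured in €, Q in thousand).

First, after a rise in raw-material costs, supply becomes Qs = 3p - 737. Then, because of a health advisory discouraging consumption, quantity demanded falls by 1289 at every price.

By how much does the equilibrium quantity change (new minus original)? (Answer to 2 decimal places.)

-997.00

Initially, 4692 - p = 3p - 616, so 5308 = 4p and p = 1327, Q = 3365.
After the shift, demand is Qd = 3403 - p and supply is Qs = 3p - 737.
Setting them equal: 3403 - p = 3p - 737 → 4140 = 4p, so p = 1035 and Q = 2368.
ΔQ = 2368 − 3365 = -997.00.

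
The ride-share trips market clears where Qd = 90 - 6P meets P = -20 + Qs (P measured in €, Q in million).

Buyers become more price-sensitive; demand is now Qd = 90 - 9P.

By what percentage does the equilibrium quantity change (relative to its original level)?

-10

Initially, 90 - 6P = P + 20, so 70 = 7P and P = 10, Q = 30.
After the shift, demand is Qd = 90 - 9P and supply is Qs = P + 20.
Setting them equal: 90 - 9P = P + 20 → 70 = 10P, so P = 7 and Q = 27.
%ΔQ = (27 − 30) / 30 × 100 = -10%.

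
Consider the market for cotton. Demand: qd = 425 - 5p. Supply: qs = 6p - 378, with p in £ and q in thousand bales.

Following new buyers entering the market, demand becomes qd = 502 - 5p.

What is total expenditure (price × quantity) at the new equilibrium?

Solve the original market: 425 - 5p = 6p - 378, hence p = 73 and q = 60.
After the shift, demand is qd = 502 - 5p and supply is qs = 6p - 378.
Clearing the new market: 502 - 5p = 6p - 378, so p = 80 and q = 102.
New expenditure = 80 × 102 = 8160.

8160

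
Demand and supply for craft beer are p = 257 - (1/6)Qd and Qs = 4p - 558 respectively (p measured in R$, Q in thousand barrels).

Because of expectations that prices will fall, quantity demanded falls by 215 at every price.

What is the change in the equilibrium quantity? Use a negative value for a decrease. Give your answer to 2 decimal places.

-86.00

Before the shock: 1542 - 6p = 4p - 558 ⇒ 2100 = 10p ⇒ p = 210, Q = 282.
The shock moves the curves to Qd = 1327 - 6p and Qs = 4p - 558.
Clearing the new market: 1327 - 6p = 4p - 558, so p = 188.5 and Q = 196.
ΔQ = 196 − 282 = -86.00.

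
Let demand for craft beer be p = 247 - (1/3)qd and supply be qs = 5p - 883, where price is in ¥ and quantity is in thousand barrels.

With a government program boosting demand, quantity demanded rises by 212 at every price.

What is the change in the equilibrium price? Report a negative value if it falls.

Before the shock: 741 - 3p = 5p - 883 ⇒ 1624 = 8p ⇒ p = 203, q = 132.
The shock moves the curves to qd = 953 - 3p and qs = 5p - 883.
New equilibrium: 953 - 3p = 5p - 883 ⇒ 1836 = 8p ⇒ p = 229.5, q = 264.5.
Δp = 229.5 − 203 = +26.5.

+26.5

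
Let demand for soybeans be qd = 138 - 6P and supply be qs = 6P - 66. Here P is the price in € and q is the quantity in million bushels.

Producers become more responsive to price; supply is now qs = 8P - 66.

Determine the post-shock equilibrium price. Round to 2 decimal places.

14.57

Solve the original market: 138 - 6P = 6P - 66, hence P = 17 and q = 36.
With the change applied: demand qd = 138 - 6P, supply qs = 8P - 66.
New equilibrium: 138 - 6P = 8P - 66 ⇒ 204 = 14P ⇒ P = 102/7 ≈ 14.5714, q = 354/7 ≈ 50.5714.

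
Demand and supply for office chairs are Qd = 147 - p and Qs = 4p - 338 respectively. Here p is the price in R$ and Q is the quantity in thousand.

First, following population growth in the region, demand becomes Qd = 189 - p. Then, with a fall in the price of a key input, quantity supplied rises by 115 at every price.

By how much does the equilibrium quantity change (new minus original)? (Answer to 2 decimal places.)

+56.60

Before the shock: 147 - p = 4p - 338 ⇒ 485 = 5p ⇒ p = 97, Q = 50.
The new curves are Qd = 189 - p (demand) and Qs = 4p - 223 (supply).
Setting them equal: 189 - p = 4p - 223 → 412 = 5p, so p = 82.4 and Q = 106.6.
ΔQ = 106.6 − 50 = +56.60.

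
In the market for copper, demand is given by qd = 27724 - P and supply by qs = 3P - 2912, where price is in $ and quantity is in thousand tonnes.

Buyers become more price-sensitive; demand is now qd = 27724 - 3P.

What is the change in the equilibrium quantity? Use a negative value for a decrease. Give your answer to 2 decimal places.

-7659.00

Before the shock: 27724 - P = 3P - 2912 ⇒ 30636 = 4P ⇒ P = 7659, q = 20065.
After the shift, demand is qd = 27724 - 3P and supply is qs = 3P - 2912.
New equilibrium: 27724 - 3P = 3P - 2912 ⇒ 30636 = 6P ⇒ P = 5106, q = 12406.
Δq = 12406 − 20065 = -7659.00.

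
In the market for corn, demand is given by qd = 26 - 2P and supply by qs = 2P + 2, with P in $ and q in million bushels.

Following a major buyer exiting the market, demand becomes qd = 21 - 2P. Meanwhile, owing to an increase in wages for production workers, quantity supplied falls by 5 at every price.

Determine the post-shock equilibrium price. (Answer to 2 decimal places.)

Initially, 26 - 2P = 2P + 2, so 24 = 4P and P = 6, q = 14.
The shock moves the curves to qd = 21 - 2P and qs = 2P - 3.
New equilibrium: 21 - 2P = 2P - 3 ⇒ 24 = 4P ⇒ P = 6, q = 9.

6.00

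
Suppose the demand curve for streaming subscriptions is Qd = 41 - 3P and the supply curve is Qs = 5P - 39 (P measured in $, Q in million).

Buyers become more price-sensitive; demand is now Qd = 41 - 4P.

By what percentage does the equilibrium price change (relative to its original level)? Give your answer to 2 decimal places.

Before the shock: 41 - 3P = 5P - 39 ⇒ 80 = 8P ⇒ P = 10, Q = 11.
With the change applied: demand Qd = 41 - 4P, supply Qs = 5P - 39.
Setting them equal: 41 - 4P = 5P - 39 → 80 = 9P, so P = 80/9 ≈ 8.8889 and Q = 49/9 ≈ 5.4444.
%ΔP = (8.8889 − 10) / 10 × 100 = -11.11%.

-11.11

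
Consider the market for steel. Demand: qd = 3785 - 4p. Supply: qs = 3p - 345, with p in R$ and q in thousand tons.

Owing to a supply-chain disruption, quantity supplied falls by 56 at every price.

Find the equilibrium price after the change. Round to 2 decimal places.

Initially, 3785 - 4p = 3p - 345, so 4130 = 7p and p = 590, q = 1425.
The new curves are qd = 3785 - 4p (demand) and qs = 3p - 401 (supply).
Setting them equal: 3785 - 4p = 3p - 401 → 4186 = 7p, so p = 598 and q = 1393.

598.00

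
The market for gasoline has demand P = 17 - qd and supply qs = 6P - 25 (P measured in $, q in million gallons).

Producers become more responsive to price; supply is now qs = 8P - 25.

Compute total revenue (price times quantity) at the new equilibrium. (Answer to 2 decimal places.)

Before the shock: 17 - P = 6P - 25 ⇒ 42 = 7P ⇒ P = 6, q = 11.
With the change applied: demand qd = 17 - P, supply qs = 8P - 25.
Equate the new curves: 17 - P = 8P - 25, giving 42 = 9P, P = 14/3 ≈ 4.6667, q = 37/3 ≈ 12.3333.
New expenditure = 4.6667 × 12.3333 = 57.56.

57.56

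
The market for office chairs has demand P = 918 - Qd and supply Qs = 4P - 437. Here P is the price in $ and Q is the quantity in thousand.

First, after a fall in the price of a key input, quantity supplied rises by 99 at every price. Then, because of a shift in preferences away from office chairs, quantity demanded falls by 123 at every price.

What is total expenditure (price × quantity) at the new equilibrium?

Before the shock: 918 - P = 4P - 437 ⇒ 1355 = 5P ⇒ P = 271, Q = 647.
With the change applied: demand Qd = 795 - P, supply Qs = 4P - 338.
Clearing the new market: 795 - P = 4P - 338, so P = 226.6 and Q = 568.4.
New expenditure = 226.6 × 568.4 = 128799.44.

128799.44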